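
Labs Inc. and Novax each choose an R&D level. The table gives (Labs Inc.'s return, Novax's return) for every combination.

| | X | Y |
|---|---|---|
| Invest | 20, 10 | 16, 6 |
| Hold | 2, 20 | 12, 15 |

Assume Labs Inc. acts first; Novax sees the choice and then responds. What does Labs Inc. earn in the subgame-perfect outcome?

Solve by backward induction (Labs Inc. leads).
- Invest: Novax compares 10, 6 and picks X; Labs Inc. would get 20.
- Hold: Novax compares 20, 15 and picks X; Labs Inc. would get 2.
Maximizing over 20, 2, Labs Inc. chooses Invest. Subgame-perfect outcome: (Invest, X) with payoffs (20, 10).

20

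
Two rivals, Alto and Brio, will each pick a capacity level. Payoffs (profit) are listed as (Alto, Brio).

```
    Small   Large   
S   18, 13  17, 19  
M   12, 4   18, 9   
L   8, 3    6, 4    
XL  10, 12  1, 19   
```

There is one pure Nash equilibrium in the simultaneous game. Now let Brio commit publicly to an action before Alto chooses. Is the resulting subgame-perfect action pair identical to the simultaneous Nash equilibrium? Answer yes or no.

Alto best-responds to each possible Brio move:
- Small → Alto plays S (best of 18, 12, 8, 10); Brio gets 13.
- Large → Alto plays M (best of 17, 18, 6, 1); Brio gets 9.
Among 13, 9, the best is 13 at Small. Subgame-perfect outcome: (S, Small) with payoffs (18, 13).
Under simultaneous play:
Alto's best replies: Small→S; Large→M.
Brio's best replies: S→Large; M→Large; L→Large; XL→Large.
The unique mutual best reply is (M, Large), giving (18, 9).
Sequential outcome (S, Small) differs from the Nash profile (M, Large).

no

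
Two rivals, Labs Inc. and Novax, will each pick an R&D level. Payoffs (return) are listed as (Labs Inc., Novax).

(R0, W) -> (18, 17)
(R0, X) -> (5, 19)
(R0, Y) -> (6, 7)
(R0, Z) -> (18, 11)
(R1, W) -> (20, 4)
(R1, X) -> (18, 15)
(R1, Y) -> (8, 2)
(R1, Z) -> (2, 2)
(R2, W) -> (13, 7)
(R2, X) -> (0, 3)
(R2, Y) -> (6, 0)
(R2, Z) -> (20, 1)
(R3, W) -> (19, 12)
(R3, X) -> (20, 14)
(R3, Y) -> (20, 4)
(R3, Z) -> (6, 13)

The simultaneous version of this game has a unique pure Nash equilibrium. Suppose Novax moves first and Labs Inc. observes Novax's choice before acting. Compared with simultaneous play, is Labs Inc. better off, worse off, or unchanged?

Backward induction with Novax moving first.
- W: BR = R1, leader payoff 4.
- X: BR = R3, leader payoff 14.
- Y: BR = R3, leader payoff 4.
- Z: BR = R2, leader payoff 1.
Among 4, 14, 4, 1, the best is 14 at X. Subgame-perfect outcome: (R3, X) with payoffs (20, 14).
For the simultaneous game, intersect best replies.
Labs Inc.'s best replies: W→R1; X→R3; Y→R3; Z→R2.
Novax's best replies: R0→X; R1→X; R2→W; R3→X.
The unique mutual best reply is (R3, X), giving (20, 14).
Labs Inc. earns 20 sequentially versus 20 at the Nash outcome: unchanged.

unchanged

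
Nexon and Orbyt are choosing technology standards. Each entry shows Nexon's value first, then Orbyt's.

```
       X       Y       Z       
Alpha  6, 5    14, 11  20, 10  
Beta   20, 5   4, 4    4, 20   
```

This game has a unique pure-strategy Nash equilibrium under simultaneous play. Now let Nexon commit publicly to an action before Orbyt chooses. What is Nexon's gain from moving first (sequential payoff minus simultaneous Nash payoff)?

0

Work backward from Orbyt's decision.
- Alpha: Orbyt compares 5, 11, 10 and picks Y; Nexon would get 14.
- Beta: Orbyt compares 5, 4, 20 and picks Z; Nexon would get 4.
Among 14, 4, the best is 14 at Alpha. Subgame-perfect outcome: (Alpha, Y) with payoffs (14, 11).
For the simultaneous game, intersect best replies.
Nexon's best replies: X→Beta; Y→Alpha; Z→Alpha.
Orbyt's best replies: Alpha→Y; Beta→Z.
Only (Alpha, Y) has each player best-responding; Nash payoffs (14, 11).
Nexon's commitment gain: 14 − 14 = 0.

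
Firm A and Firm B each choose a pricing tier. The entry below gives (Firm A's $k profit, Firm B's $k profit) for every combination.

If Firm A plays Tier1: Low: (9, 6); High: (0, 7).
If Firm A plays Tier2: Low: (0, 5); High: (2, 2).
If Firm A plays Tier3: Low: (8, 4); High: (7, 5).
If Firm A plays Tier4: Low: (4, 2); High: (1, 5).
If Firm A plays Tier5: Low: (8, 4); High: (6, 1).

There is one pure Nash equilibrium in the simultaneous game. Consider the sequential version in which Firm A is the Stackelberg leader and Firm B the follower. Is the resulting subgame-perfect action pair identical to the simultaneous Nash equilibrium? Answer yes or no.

no

Firm B best-responds to each possible Firm A move:
- Tier1: BR = High, leader payoff 0.
- Tier2: BR = Low, leader payoff 0.
- Tier3: BR = High, leader payoff 7.
- Tier4: BR = High, leader payoff 1.
- Tier5: BR = Low, leader payoff 8.
Among 0, 0, 7, 1, 8, the best is 8 at Tier5. Subgame-perfect outcome: (Tier5, Low) with payoffs (8, 4).
For the simultaneous game, intersect best replies.
Firm A's best replies: Low→Tier1; High→Tier3.
Firm B's best replies: Tier1→High; Tier2→Low; Tier3→High; Tier4→High; Tier5→Low.
Only (Tier3, High) has each player best-responding; Nash payoffs (7, 5).
Sequential outcome (Tier5, Low) differs from the Nash profile (Tier3, High).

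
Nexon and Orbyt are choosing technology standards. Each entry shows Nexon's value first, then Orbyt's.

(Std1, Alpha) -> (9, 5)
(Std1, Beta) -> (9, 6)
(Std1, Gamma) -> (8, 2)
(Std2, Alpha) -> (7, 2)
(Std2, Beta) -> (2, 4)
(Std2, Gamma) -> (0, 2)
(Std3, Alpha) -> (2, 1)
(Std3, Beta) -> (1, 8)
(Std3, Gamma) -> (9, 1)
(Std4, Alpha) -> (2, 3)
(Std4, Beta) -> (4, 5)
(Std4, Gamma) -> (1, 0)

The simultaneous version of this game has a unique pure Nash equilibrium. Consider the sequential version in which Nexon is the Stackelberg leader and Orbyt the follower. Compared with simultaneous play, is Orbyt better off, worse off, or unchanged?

Solve by backward induction (Nexon leads).
- Std1 → Orbyt plays Beta (best of 5, 6, 2); Nexon gets 9.
- Std2 → Orbyt plays Beta (best of 2, 4, 2); Nexon gets 2.
- Std3 → Orbyt plays Beta (best of 1, 8, 1); Nexon gets 1.
- Std4 → Orbyt plays Beta (best of 3, 5, 0); Nexon gets 4.
Nexon's induced payoffs are 9, 2, 1, 4, so Nexon commits to Std1. Subgame-perfect outcome: (Std1, Beta) with payoffs (9, 6).
For the simultaneous game, intersect best replies.
Nexon's best replies: Alpha→Std1; Beta→Std1; Gamma→Std3.
Orbyt's best replies: Std1→Beta; Std2→Beta; Std3→Beta; Std4→Beta.
The unique mutual best reply is (Std1, Beta), giving (9, 6).
Orbyt earns 6 sequentially versus 6 at the Nash outcome: unchanged.

unchanged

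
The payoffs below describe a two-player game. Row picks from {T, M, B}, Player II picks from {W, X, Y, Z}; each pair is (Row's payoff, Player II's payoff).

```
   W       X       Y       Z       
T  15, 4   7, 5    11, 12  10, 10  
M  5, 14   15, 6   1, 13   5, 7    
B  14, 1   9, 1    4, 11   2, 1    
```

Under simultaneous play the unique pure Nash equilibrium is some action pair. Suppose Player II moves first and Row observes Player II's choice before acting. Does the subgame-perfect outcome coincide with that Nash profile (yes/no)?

yes

Work backward from Row's decision.
- W: BR = T, leader payoff 4.
- X: BR = M, leader payoff 6.
- Y: BR = T, leader payoff 12.
- Z: BR = T, leader payoff 10.
Player II's induced payoffs are 4, 6, 12, 10, so Player II commits to Y. Subgame-perfect outcome: (T, Y) with payoffs (11, 12).
For the simultaneous game, intersect best replies.
Row's best replies: W→T; X→M; Y→T; Z→T.
Player II's best replies: T→Y; M→W; B→Y.
Only (T, Y) has each player best-responding; Nash payoffs (11, 12).
Sequential outcome (T, Y) coincides with the Nash profile (T, Y).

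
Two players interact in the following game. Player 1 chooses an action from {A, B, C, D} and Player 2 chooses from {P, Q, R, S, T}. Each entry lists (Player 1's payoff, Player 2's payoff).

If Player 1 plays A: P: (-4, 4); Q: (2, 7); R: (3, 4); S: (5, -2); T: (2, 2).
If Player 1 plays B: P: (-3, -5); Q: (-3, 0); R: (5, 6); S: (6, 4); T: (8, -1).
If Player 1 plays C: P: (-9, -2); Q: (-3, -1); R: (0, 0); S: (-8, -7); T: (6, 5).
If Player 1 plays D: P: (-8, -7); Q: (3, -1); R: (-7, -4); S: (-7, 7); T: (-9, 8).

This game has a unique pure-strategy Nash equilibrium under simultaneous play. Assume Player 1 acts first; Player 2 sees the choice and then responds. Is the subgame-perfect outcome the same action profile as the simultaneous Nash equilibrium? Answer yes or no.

no

Work backward from Player 2's decision.
- A: Player 2 compares 4, 7, 4, -2, 2 and picks Q; Player 1 would get 2.
- B: Player 2 compares -5, 0, 6, 4, -1 and picks R; Player 1 would get 5.
- C: Player 2 compares -2, -1, 0, -7, 5 and picks T; Player 1 would get 6.
- D: Player 2 compares -7, -1, -4, 7, 8 and picks T; Player 1 would get -9.
Maximizing over 2, 5, 6, -9, Player 1 chooses C. Subgame-perfect outcome: (C, T) with payoffs (6, 5).
Under simultaneous play:
Player 1's best replies: P→B; Q→D; R→B; S→B; T→B.
Player 2's best replies: A→Q; B→R; C→T; D→T.
Only (B, R) has each player best-responding; Nash payoffs (5, 6).
Sequential outcome (C, T) differs from the Nash profile (B, R).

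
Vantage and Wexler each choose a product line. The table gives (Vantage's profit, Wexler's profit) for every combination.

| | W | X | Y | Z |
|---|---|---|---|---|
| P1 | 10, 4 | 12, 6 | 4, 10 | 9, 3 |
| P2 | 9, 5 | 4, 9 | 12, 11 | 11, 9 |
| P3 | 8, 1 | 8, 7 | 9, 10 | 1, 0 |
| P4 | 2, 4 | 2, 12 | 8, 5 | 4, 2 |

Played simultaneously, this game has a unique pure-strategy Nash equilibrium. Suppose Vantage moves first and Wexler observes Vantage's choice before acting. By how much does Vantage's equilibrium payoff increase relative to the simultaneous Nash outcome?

Solve by backward induction (Vantage leads).
- P1 → Wexler plays Y (best of 4, 6, 10, 3); Vantage gets 4.
- P2 → Wexler plays Y (best of 5, 9, 11, 9); Vantage gets 12.
- P3 → Wexler plays Y (best of 1, 7, 10, 0); Vantage gets 9.
- P4 → Wexler plays X (best of 4, 12, 5, 2); Vantage gets 2.
Among 4, 12, 9, 2, the best is 12 at P2. Subgame-perfect outcome: (P2, Y) with payoffs (12, 11).
Under simultaneous play:
Vantage's best replies: W→P1; X→P1; Y→P2; Z→P2.
Wexler's best replies: P1→Y; P2→Y; P3→Y; P4→X.
Only (P2, Y) has each player best-responding; Nash payoffs (12, 11).
Vantage's commitment gain: 12 − 12 = 0.

0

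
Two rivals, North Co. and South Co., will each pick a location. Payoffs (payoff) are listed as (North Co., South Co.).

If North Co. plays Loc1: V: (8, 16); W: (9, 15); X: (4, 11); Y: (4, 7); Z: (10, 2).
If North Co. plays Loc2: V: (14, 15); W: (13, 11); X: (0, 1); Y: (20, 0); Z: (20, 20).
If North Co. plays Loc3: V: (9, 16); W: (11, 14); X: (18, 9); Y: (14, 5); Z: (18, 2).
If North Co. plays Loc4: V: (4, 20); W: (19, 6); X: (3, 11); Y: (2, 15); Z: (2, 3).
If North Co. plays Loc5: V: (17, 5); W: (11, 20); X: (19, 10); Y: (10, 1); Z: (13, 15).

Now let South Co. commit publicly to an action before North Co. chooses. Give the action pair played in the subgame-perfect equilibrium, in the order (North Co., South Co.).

Backward induction with South Co. moving first.
- V → North Co. plays Loc5 (best of 8, 14, 9, 4, 17); South Co. gets 5.
- W → North Co. plays Loc4 (best of 9, 13, 11, 19, 11); South Co. gets 6.
- X → North Co. plays Loc5 (best of 4, 0, 18, 3, 19); South Co. gets 10.
- Y → North Co. plays Loc2 (best of 4, 20, 14, 2, 10); South Co. gets 0.
- Z → North Co. plays Loc2 (best of 10, 20, 18, 2, 13); South Co. gets 20.
Maximizing over 5, 6, 10, 0, 20, South Co. chooses Z. Subgame-perfect outcome: (Loc2, Z) with payoffs (20, 20).

(Loc2, Z)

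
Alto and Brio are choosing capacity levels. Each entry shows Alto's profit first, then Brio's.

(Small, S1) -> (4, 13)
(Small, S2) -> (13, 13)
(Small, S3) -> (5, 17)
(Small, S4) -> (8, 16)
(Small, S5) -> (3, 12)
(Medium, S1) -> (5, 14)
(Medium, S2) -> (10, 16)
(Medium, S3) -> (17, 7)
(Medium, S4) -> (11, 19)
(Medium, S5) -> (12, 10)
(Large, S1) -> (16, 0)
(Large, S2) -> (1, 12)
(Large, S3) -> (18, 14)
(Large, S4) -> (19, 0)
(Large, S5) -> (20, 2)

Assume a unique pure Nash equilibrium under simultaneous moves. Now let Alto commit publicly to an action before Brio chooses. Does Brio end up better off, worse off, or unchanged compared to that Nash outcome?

Work backward from Brio's decision.
- Small: Brio compares 13, 13, 17, 16, 12 and picks S3; Alto would get 5.
- Medium: Brio compares 14, 16, 7, 19, 10 and picks S4; Alto would get 11.
- Large: Brio compares 0, 12, 14, 0, 2 and picks S3; Alto would get 18.
Alto's induced payoffs are 5, 11, 18, so Alto commits to Large. Subgame-perfect outcome: (Large, S3) with payoffs (18, 14).
Now find the simultaneous Nash equilibrium.
Alto's best replies: S1→Large; S2→Small; S3→Large; S4→Large; S5→Large.
Brio's best replies: Small→S3; Medium→S4; Large→S3.
The unique mutual best reply is (Large, S3), giving (18, 14).
Brio earns 14 sequentially versus 14 at the Nash outcome: unchanged.

unchanged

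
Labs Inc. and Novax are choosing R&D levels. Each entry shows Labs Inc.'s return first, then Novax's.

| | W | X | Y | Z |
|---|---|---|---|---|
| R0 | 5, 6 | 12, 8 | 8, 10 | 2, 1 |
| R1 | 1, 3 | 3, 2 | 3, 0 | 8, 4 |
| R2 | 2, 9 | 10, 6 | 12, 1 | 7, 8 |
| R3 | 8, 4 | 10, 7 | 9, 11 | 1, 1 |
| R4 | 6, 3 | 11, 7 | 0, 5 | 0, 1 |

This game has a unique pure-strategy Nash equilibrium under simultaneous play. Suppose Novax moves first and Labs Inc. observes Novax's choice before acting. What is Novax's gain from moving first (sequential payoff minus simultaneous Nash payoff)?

4

Work backward from Labs Inc.'s decision.
- W: Labs Inc. compares 5, 1, 2, 8, 6 and picks R3; Novax would get 4.
- X: Labs Inc. compares 12, 3, 10, 10, 11 and picks R0; Novax would get 8.
- Y: Labs Inc. compares 8, 3, 12, 9, 0 and picks R2; Novax would get 1.
- Z: Labs Inc. compares 2, 8, 7, 1, 0 and picks R1; Novax would get 4.
Among 4, 8, 1, 4, the best is 8 at X. Subgame-perfect outcome: (R0, X) with payoffs (12, 8).
For the simultaneous game, intersect best replies.
Labs Inc.'s best replies: W→R3; X→R0; Y→R2; Z→R1.
Novax's best replies: R0→Y; R1→Z; R2→W; R3→Y; R4→X.
Only (R1, Z) has each player best-responding; Nash payoffs (8, 4).
Novax's commitment gain: 8 − 4 = 4.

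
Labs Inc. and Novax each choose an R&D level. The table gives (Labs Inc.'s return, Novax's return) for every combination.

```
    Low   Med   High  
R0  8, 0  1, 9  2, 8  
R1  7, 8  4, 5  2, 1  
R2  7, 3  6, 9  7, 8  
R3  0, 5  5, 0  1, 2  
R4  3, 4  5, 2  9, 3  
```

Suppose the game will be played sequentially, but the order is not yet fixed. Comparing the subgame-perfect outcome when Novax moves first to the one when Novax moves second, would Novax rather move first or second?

If Labs Inc. leads: Novax's best replies are R0→Med, R1→Low, R2→Med, R3→Low, R4→Low; Labs Inc.'s induced payoffs 1, 7, 6, 0, 3; outcome (R1, Low), payoffs (7, 8).
If Novax leads: Labs Inc.'s best replies are Low→R0, Med→R2, High→R4; Novax's induced payoffs 0, 9, 3; outcome (R2, Med), payoffs (6, 9).
Novax gets 9 moving first and 8 moving second, so Novax prefers to move first.

first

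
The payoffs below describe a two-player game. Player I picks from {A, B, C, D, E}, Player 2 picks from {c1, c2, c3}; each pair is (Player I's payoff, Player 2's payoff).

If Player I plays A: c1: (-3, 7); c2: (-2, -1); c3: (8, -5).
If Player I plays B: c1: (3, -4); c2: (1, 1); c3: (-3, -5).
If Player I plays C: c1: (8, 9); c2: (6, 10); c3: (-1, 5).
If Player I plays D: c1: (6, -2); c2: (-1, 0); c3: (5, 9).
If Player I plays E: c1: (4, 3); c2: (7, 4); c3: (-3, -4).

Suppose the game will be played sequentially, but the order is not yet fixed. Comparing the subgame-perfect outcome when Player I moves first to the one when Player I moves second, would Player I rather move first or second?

second

If Player I leads: Player 2's best replies are A→c1, B→c2, C→c2, D→c3, E→c2; Player I's induced payoffs -3, 1, 6, 5, 7; outcome (E, c2), payoffs (7, 4).
If Player 2 leads: Player I's best replies are c1→C, c2→E, c3→A; Player 2's induced payoffs 9, 4, -5; outcome (C, c1), payoffs (8, 9).
Player I gets 7 moving first and 8 moving second, so Player I prefers to move second.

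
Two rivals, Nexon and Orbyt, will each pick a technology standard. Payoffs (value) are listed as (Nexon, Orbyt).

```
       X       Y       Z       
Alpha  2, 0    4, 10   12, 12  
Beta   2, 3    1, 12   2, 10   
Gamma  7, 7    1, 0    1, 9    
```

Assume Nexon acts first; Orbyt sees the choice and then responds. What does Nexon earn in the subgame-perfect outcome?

Solve by backward induction (Nexon leads).
- Alpha: Orbyt compares 0, 10, 12 and picks Z; Nexon would get 12.
- Beta: Orbyt compares 3, 12, 10 and picks Y; Nexon would get 1.
- Gamma: Orbyt compares 7, 0, 9 and picks Z; Nexon would get 1.
Among 12, 1, 1, the best is 12 at Alpha. Subgame-perfect outcome: (Alpha, Z) with payoffs (12, 12).

12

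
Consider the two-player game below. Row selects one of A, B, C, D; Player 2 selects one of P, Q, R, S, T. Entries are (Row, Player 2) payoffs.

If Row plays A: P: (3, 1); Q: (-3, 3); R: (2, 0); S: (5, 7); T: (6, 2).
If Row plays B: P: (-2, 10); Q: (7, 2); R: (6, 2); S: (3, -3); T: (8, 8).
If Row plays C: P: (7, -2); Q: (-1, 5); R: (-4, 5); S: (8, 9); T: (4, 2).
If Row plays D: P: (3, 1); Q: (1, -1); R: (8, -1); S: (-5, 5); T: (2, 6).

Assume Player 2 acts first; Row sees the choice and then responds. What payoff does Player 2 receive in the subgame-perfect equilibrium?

Work backward from Row's decision.
- P: Row compares 3, -2, 7, 3 and picks C; Player 2 would get -2.
- Q: Row compares -3, 7, -1, 1 and picks B; Player 2 would get 2.
- R: Row compares 2, 6, -4, 8 and picks D; Player 2 would get -1.
- S: Row compares 5, 3, 8, -5 and picks C; Player 2 would get 9.
- T: Row compares 6, 8, 4, 2 and picks B; Player 2 would get 8.
Among -2, 2, -1, 9, 8, the best is 9 at S. Subgame-perfect outcome: (C, S) with payoffs (8, 9).

9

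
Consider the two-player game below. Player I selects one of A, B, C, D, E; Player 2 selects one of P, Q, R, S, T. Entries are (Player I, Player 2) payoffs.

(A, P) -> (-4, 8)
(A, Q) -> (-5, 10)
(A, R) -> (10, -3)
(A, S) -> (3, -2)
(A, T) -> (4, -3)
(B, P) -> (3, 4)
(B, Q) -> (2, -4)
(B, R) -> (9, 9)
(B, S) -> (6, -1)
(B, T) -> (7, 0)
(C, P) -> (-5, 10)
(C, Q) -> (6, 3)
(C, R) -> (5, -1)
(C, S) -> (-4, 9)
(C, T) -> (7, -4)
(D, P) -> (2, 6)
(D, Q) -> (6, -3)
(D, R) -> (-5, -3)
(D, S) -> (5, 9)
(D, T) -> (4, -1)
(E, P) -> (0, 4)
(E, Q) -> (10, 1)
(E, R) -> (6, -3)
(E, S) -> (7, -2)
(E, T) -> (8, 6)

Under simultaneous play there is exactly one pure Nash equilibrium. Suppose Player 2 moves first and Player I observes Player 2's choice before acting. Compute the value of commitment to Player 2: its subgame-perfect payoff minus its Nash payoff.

Work backward from Player I's decision.
- P: BR = B, leader payoff 4.
- Q: BR = E, leader payoff 1.
- R: BR = A, leader payoff -3.
- S: BR = E, leader payoff -2.
- T: BR = E, leader payoff 6.
Maximizing over 4, 1, -3, -2, 6, Player 2 chooses T. Subgame-perfect outcome: (E, T) with payoffs (8, 6).
Now find the simultaneous Nash equilibrium.
Player I's best replies: P→B; Q→E; R→A; S→E; T→E.
Player 2's best replies: A→Q; B→R; C→P; D→S; E→T.
The unique mutual best reply is (E, T), giving (8, 6).
Player 2's commitment gain: 6 − 6 = 0.

0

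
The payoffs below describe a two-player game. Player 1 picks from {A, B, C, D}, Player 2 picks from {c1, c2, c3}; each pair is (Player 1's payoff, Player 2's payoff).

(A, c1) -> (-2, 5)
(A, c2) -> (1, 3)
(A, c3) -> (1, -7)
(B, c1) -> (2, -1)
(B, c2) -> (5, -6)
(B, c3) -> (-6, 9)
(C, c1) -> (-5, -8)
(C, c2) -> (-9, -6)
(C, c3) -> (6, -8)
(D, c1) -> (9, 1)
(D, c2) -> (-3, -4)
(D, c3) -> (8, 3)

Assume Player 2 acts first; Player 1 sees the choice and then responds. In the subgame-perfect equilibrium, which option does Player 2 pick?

c3

Solve by backward induction (Player 2 leads).
- c1: BR = D, leader payoff 1.
- c2: BR = B, leader payoff -6.
- c3: BR = D, leader payoff 3.
Maximizing over 1, -6, 3, Player 2 chooses c3. Subgame-perfect outcome: (D, c3) with payoffs (8, 3).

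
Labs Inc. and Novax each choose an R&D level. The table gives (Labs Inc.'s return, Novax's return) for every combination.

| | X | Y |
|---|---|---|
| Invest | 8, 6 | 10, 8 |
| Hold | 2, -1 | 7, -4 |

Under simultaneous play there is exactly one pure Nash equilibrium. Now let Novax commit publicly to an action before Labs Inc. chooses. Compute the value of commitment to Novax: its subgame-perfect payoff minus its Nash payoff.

Backward induction with Novax moving first.
- X: BR = Invest, leader payoff 6.
- Y: BR = Invest, leader payoff 8.
Among 6, 8, the best is 8 at Y. Subgame-perfect outcome: (Invest, Y) with payoffs (10, 8).
For the simultaneous game, intersect best replies.
Labs Inc.'s best replies: X→Invest; Y→Invest.
Novax's best replies: Invest→Y; Hold→X.
The unique mutual best reply is (Invest, Y), giving (10, 8).
Novax's commitment gain: 8 − 8 = 0.

0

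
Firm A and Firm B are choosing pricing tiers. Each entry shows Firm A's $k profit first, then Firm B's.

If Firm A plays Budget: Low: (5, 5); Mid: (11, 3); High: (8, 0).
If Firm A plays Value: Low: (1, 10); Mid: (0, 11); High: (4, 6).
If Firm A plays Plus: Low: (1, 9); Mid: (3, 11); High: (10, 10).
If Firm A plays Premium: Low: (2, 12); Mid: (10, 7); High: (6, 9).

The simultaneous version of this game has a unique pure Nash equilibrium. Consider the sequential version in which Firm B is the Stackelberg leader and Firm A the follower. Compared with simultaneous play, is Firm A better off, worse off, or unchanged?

better off

Firm A best-responds to each possible Firm B move:
- Low: BR = Budget, leader payoff 5.
- Mid: BR = Budget, leader payoff 3.
- High: BR = Plus, leader payoff 10.
Among 5, 3, 10, the best is 10 at High. Subgame-perfect outcome: (Plus, High) with payoffs (10, 10).
Now find the simultaneous Nash equilibrium.
Firm A's best replies: Low→Budget; Mid→Budget; High→Plus.
Firm B's best replies: Budget→Low; Value→Mid; Plus→Mid; Premium→Low.
Only (Budget, Low) has each player best-responding; Nash payoffs (5, 5).
Firm A earns 10 sequentially versus 5 at the Nash outcome: better off.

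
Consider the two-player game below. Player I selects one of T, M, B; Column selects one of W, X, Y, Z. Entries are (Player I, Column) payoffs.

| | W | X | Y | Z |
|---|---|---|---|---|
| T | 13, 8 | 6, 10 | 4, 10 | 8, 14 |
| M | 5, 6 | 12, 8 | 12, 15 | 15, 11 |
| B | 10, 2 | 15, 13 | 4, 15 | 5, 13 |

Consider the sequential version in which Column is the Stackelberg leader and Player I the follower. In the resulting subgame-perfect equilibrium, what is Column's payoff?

15

Player I best-responds to each possible Column move:
- W: BR = T, leader payoff 8.
- X: BR = B, leader payoff 13.
- Y: BR = M, leader payoff 15.
- Z: BR = M, leader payoff 11.
Column's induced payoffs are 8, 13, 15, 11, so Column commits to Y. Subgame-perfect outcome: (M, Y) with payoffs (12, 15).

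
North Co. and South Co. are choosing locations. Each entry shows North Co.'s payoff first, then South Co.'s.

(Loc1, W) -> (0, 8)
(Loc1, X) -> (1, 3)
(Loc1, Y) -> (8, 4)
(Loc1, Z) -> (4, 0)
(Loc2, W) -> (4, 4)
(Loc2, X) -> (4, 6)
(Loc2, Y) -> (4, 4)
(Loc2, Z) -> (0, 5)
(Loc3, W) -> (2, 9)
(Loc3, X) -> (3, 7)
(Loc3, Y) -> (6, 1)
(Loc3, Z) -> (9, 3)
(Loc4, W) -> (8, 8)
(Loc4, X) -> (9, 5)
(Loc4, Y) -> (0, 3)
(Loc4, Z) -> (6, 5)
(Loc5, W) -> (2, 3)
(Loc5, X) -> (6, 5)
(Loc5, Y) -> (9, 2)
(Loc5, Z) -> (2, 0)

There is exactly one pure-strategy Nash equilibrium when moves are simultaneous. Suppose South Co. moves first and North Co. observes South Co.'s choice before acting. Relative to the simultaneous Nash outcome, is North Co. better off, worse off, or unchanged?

unchanged

Backward induction with South Co. moving first.
- W → North Co. plays Loc4 (best of 0, 4, 2, 8, 2); South Co. gets 8.
- X → North Co. plays Loc4 (best of 1, 4, 3, 9, 6); South Co. gets 5.
- Y → North Co. plays Loc5 (best of 8, 4, 6, 0, 9); South Co. gets 2.
- Z → North Co. plays Loc3 (best of 4, 0, 9, 6, 2); South Co. gets 3.
Among 8, 5, 2, 3, the best is 8 at W. Subgame-perfect outcome: (Loc4, W) with payoffs (8, 8).
For the simultaneous game, intersect best replies.
North Co.'s best replies: W→Loc4; X→Loc4; Y→Loc5; Z→Loc3.
South Co.'s best replies: Loc1→W; Loc2→X; Loc3→W; Loc4→W; Loc5→X.
Only (Loc4, W) has each player best-responding; Nash payoffs (8, 8).
North Co. earns 8 sequentially versus 8 at the Nash outcome: unchanged.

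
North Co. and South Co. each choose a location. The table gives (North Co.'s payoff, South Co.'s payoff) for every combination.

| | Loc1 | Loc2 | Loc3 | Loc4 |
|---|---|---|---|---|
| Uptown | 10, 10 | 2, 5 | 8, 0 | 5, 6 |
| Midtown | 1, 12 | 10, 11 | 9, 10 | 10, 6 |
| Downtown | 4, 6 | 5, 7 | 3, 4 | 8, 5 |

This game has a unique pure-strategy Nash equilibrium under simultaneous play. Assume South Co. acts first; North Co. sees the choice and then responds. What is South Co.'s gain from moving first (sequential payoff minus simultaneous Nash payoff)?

Solve by backward induction (South Co. leads).
- Loc1: North Co. compares 10, 1, 4 and picks Uptown; South Co. would get 10.
- Loc2: North Co. compares 2, 10, 5 and picks Midtown; South Co. would get 11.
- Loc3: North Co. compares 8, 9, 3 and picks Midtown; South Co. would get 10.
- Loc4: North Co. compares 5, 10, 8 and picks Midtown; South Co. would get 6.
Maximizing over 10, 11, 10, 6, South Co. chooses Loc2. Subgame-perfect outcome: (Midtown, Loc2) with payoffs (10, 11).
Now find the simultaneous Nash equilibrium.
North Co.'s best replies: Loc1→Uptown; Loc2→Midtown; Loc3→Midtown; Loc4→Midtown.
South Co.'s best replies: Uptown→Loc1; Midtown→Loc1; Downtown→Loc2.
Only (Uptown, Loc1) has each player best-responding; Nash payoffs (10, 10).
South Co.'s commitment gain: 11 − 10 = 1.

1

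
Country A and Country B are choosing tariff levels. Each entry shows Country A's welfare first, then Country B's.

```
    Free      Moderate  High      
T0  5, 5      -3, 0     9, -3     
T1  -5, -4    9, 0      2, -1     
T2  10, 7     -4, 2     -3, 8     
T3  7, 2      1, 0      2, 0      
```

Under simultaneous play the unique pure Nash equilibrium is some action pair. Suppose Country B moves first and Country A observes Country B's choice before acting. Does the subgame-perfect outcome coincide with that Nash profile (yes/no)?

no

Country A best-responds to each possible Country B move:
- Free → Country A plays T2 (best of 5, -5, 10, 7); Country B gets 7.
- Moderate → Country A plays T1 (best of -3, 9, -4, 1); Country B gets 0.
- High → Country A plays T0 (best of 9, 2, -3, 2); Country B gets -3.
Maximizing over 7, 0, -3, Country B chooses Free. Subgame-perfect outcome: (T2, Free) with payoffs (10, 7).
For the simultaneous game, intersect best replies.
Country A's best replies: Free→T2; Moderate→T1; High→T0.
Country B's best replies: T0→Free; T1→Moderate; T2→High; T3→Free.
The unique mutual best reply is (T1, Moderate), giving (9, 0).
Sequential outcome (T2, Free) differs from the Nash profile (T1, Moderate).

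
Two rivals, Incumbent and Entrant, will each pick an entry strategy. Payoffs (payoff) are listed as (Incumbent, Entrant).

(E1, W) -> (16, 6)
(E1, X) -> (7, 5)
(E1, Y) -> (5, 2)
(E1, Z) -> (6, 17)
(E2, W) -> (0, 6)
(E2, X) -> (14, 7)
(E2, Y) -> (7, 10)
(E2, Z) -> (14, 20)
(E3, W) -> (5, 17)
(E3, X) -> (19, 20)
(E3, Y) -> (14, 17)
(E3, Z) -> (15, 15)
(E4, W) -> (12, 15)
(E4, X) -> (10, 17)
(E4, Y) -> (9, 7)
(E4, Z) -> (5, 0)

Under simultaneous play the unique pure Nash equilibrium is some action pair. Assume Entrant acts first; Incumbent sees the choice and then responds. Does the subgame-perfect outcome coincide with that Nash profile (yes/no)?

yes

Backward induction with Entrant moving first.
- W → Incumbent plays E1 (best of 16, 0, 5, 12); Entrant gets 6.
- X → Incumbent plays E3 (best of 7, 14, 19, 10); Entrant gets 20.
- Y → Incumbent plays E3 (best of 5, 7, 14, 9); Entrant gets 17.
- Z → Incumbent plays E3 (best of 6, 14, 15, 5); Entrant gets 15.
Maximizing over 6, 20, 17, 15, Entrant chooses X. Subgame-perfect outcome: (E3, X) with payoffs (19, 20).
Under simultaneous play:
Incumbent's best replies: W→E1; X→E3; Y→E3; Z→E3.
Entrant's best replies: E1→Z; E2→Z; E3→X; E4→X.
The unique mutual best reply is (E3, X), giving (19, 20).
Sequential outcome (E3, X) coincides with the Nash profile (E3, X).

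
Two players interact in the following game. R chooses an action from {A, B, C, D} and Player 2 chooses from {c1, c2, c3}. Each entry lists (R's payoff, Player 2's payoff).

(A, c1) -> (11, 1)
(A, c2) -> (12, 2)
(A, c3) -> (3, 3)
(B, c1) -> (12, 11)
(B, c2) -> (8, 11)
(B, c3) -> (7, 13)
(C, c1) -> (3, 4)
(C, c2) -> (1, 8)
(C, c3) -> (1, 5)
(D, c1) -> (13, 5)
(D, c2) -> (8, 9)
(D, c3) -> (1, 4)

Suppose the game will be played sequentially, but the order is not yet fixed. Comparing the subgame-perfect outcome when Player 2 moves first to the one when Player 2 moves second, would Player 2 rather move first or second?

first

If R leads: Player 2's best replies are A→c3, B→c3, C→c2, D→c2; R's induced payoffs 3, 7, 1, 8; outcome (D, c2), payoffs (8, 9).
If Player 2 leads: R's best replies are c1→D, c2→A, c3→B; Player 2's induced payoffs 5, 2, 13; outcome (B, c3), payoffs (7, 13).
Player 2 gets 13 moving first and 9 moving second, so Player 2 prefers to move first.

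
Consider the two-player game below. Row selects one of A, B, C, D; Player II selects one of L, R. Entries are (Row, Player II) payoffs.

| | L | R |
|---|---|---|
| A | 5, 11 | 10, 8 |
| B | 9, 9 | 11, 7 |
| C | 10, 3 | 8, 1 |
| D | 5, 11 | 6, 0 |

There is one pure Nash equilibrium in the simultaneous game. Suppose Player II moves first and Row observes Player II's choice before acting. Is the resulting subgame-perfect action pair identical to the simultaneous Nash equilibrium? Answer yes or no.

Row best-responds to each possible Player II move:
- L: Row compares 5, 9, 10, 5 and picks C; Player II would get 3.
- R: Row compares 10, 11, 8, 6 and picks B; Player II would get 7.
Maximizing over 3, 7, Player II chooses R. Subgame-perfect outcome: (B, R) with payoffs (11, 7).
Now find the simultaneous Nash equilibrium.
Row's best replies: L→C; R→B.
Player II's best replies: A→L; B→L; C→L; D→L.
Only (C, L) has each player best-responding; Nash payoffs (10, 3).
Sequential outcome (B, R) differs from the Nash profile (C, L).

no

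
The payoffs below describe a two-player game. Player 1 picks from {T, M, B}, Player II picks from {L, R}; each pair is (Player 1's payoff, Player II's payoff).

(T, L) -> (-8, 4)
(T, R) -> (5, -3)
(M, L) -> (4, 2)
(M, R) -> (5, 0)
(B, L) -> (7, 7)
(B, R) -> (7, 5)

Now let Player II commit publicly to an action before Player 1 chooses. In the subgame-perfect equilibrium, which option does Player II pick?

Work backward from Player 1's decision.
- L: Player 1 compares -8, 4, 7 and picks B; Player II would get 7.
- R: Player 1 compares 5, 5, 7 and picks B; Player II would get 5.
Player II's induced payoffs are 7, 5, so Player II commits to L. Subgame-perfect outcome: (B, L) with payoffs (7, 7).

L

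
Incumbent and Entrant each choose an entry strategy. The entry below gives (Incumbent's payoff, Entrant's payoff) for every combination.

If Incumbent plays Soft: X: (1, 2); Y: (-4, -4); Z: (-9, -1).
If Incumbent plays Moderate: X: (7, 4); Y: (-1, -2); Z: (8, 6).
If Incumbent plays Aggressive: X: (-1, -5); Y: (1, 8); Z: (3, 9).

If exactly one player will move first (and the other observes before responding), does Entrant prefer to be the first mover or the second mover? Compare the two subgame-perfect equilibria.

first

If Incumbent leads: Entrant's best replies are Soft→X, Moderate→Z, Aggressive→Z; Incumbent's induced payoffs 1, 8, 3; outcome (Moderate, Z), payoffs (8, 6).
If Entrant leads: Incumbent's best replies are X→Moderate, Y→Aggressive, Z→Moderate; Entrant's induced payoffs 4, 8, 6; outcome (Aggressive, Y), payoffs (1, 8).
Entrant gets 8 moving first and 6 moving second, so Entrant prefers to move first.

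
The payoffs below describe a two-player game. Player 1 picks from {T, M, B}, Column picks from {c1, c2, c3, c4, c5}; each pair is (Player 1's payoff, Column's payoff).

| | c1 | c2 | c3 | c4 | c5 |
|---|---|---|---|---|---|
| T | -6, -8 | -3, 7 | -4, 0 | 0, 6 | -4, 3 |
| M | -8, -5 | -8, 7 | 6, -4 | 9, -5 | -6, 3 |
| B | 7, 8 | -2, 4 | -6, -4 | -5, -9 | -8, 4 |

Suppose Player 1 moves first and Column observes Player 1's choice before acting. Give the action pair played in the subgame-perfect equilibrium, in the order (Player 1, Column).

Work backward from Column's decision.
- T: Column compares -8, 7, 0, 6, 3 and picks c2; Player 1 would get -3.
- M: Column compares -5, 7, -4, -5, 3 and picks c2; Player 1 would get -8.
- B: Column compares 8, 4, -4, -9, 4 and picks c1; Player 1 would get 7.
Maximizing over -3, -8, 7, Player 1 chooses B. Subgame-perfect outcome: (B, c1) with payoffs (7, 8).

(B, c1)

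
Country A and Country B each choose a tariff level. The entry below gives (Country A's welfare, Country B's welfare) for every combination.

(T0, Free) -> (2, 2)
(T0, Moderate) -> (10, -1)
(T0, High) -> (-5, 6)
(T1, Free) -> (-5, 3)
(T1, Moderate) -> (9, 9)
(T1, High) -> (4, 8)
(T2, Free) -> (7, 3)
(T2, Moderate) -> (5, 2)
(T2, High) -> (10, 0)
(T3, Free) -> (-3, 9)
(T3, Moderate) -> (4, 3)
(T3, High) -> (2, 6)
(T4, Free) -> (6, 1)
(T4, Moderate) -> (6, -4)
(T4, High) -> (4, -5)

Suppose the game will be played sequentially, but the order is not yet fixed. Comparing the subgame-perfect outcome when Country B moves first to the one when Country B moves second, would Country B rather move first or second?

second

If Country A leads: Country B's best replies are T0→High, T1→Moderate, T2→Free, T3→Free, T4→Free; Country A's induced payoffs -5, 9, 7, -3, 6; outcome (T1, Moderate), payoffs (9, 9).
If Country B leads: Country A's best replies are Free→T2, Moderate→T0, High→T2; Country B's induced payoffs 3, -1, 0; outcome (T2, Free), payoffs (7, 3).
Country B gets 3 moving first and 9 moving second, so Country B prefers to move second.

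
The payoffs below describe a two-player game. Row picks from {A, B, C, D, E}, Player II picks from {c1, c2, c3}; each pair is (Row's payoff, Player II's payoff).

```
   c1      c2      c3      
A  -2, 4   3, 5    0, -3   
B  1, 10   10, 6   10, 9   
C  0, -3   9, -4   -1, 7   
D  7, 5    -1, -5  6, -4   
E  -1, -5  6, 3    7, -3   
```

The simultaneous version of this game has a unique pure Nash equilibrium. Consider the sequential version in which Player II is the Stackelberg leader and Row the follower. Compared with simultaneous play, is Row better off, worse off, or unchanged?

Row best-responds to each possible Player II move:
- c1: BR = D, leader payoff 5.
- c2: BR = B, leader payoff 6.
- c3: BR = B, leader payoff 9.
Maximizing over 5, 6, 9, Player II chooses c3. Subgame-perfect outcome: (B, c3) with payoffs (10, 9).
Now find the simultaneous Nash equilibrium.
Row's best replies: c1→D; c2→B; c3→B.
Player II's best replies: A→c2; B→c1; C→c3; D→c1; E→c2.
Only (D, c1) has each player best-responding; Nash payoffs (7, 5).
Row earns 10 sequentially versus 7 at the Nash outcome: better off.

better off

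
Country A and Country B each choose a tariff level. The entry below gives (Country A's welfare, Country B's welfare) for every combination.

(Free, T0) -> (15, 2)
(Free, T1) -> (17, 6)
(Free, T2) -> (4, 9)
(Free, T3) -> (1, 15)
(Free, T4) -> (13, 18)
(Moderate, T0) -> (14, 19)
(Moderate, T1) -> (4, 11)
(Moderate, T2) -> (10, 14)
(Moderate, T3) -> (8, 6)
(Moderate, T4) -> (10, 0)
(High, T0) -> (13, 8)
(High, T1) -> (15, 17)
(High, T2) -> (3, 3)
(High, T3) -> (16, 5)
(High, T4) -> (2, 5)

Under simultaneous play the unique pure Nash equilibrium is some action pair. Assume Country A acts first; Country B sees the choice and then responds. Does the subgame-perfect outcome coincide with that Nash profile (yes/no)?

Work backward from Country B's decision.
- Free → Country B plays T4 (best of 2, 6, 9, 15, 18); Country A gets 13.
- Moderate → Country B plays T0 (best of 19, 11, 14, 6, 0); Country A gets 14.
- High → Country B plays T1 (best of 8, 17, 3, 5, 5); Country A gets 15.
Maximizing over 13, 14, 15, Country A chooses High. Subgame-perfect outcome: (High, T1) with payoffs (15, 17).
Now find the simultaneous Nash equilibrium.
Country A's best replies: T0→Free; T1→Free; T2→Moderate; T3→High; T4→Free.
Country B's best replies: Free→T4; Moderate→T0; High→T1.
The unique mutual best reply is (Free, T4), giving (13, 18).
Sequential outcome (High, T1) differs from the Nash profile (Free, T4).

no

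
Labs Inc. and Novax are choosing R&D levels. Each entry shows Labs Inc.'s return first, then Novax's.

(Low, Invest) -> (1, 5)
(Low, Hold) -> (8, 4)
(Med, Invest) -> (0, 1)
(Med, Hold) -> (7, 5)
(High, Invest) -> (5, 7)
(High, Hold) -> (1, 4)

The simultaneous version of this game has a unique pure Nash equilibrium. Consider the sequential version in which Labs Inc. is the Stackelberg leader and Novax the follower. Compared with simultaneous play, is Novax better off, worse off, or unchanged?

worse off

Novax best-responds to each possible Labs Inc. move:
- Low: Novax compares 5, 4 and picks Invest; Labs Inc. would get 1.
- Med: Novax compares 1, 5 and picks Hold; Labs Inc. would get 7.
- High: Novax compares 7, 4 and picks Invest; Labs Inc. would get 5.
Among 1, 7, 5, the best is 7 at Med. Subgame-perfect outcome: (Med, Hold) with payoffs (7, 5).
For the simultaneous game, intersect best replies.
Labs Inc.'s best replies: Invest→High; Hold→Low.
Novax's best replies: Low→Invest; Med→Hold; High→Invest.
Only (High, Invest) has each player best-responding; Nash payoffs (5, 7).
Novax earns 5 sequentially versus 7 at the Nash outcome: worse off.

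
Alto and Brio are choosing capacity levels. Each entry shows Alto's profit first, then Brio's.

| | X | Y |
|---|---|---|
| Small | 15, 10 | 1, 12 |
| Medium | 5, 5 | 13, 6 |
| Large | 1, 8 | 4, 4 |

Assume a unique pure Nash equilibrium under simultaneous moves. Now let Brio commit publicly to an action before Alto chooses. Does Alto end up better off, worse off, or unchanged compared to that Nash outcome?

Solve by backward induction (Brio leads).
- X → Alto plays Small (best of 15, 5, 1); Brio gets 10.
- Y → Alto plays Medium (best of 1, 13, 4); Brio gets 6.
Brio's induced payoffs are 10, 6, so Brio commits to X. Subgame-perfect outcome: (Small, X) with payoffs (15, 10).
Under simultaneous play:
Alto's best replies: X→Small; Y→Medium.
Brio's best replies: Small→Y; Medium→Y; Large→X.
The unique mutual best reply is (Medium, Y), giving (13, 6).
Alto earns 15 sequentially versus 13 at the Nash outcome: better off.

better off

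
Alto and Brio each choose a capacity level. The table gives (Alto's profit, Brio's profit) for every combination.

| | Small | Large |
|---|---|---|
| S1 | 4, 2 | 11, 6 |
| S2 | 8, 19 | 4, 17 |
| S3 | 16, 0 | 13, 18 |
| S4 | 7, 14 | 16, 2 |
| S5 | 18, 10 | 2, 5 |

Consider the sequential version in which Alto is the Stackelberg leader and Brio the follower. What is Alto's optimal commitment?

S5

Brio best-responds to each possible Alto move:
- S1: BR = Large, leader payoff 11.
- S2: BR = Small, leader payoff 8.
- S3: BR = Large, leader payoff 13.
- S4: BR = Small, leader payoff 7.
- S5: BR = Small, leader payoff 18.
Among 11, 8, 13, 7, 18, the best is 18 at S5. Subgame-perfect outcome: (S5, Small) with payoffs (18, 10).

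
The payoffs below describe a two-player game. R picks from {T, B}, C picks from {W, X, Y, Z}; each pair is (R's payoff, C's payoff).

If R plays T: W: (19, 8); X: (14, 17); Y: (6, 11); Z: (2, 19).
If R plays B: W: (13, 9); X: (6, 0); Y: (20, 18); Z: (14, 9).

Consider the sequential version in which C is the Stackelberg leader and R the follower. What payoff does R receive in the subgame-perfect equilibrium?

20

Backward induction with C moving first.
- W: R compares 19, 13 and picks T; C would get 8.
- X: R compares 14, 6 and picks T; C would get 17.
- Y: R compares 6, 20 and picks B; C would get 18.
- Z: R compares 2, 14 and picks B; C would get 9.
C's induced payoffs are 8, 17, 18, 9, so C commits to Y. Subgame-perfect outcome: (B, Y) with payoffs (20, 18).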